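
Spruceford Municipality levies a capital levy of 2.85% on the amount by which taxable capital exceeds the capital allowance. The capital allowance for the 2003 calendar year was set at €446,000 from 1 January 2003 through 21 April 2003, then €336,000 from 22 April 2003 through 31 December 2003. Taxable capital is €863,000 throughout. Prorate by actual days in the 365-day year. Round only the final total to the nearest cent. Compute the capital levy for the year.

€14,066.12

1 January – 21 April 2003: 111 days, exemption €446,000 → (€863,000 − €446,000) × 2.85% × 111/365 = €3,614.1904
22 April – 31 December 2003: 254 days, exemption €336,000 → (€863,000 − €336,000) × 2.85% × 254/365 = €10,451.9260
Total = €14,066.1164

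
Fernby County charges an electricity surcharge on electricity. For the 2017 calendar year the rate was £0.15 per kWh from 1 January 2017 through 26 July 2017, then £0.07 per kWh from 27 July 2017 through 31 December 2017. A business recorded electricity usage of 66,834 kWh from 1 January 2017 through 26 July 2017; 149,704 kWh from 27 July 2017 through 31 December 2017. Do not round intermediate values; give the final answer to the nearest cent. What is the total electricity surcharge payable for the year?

£20,504.38

1 January – 26 July 2017: 66,834 kWh at £0.15/kWh → £10,025.10
27 July – 31 December 2017: 149,704 kWh at £0.07/kWh → £10,479.28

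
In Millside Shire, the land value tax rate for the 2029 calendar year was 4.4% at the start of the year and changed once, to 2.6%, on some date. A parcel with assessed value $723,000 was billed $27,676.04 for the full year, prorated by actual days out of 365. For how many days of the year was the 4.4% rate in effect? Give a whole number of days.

Let d = days at the first rate; then 365 − d days at the second rate.
$723,000 × [4.4%·d + 2.6%·(365−d)] / 365 = $27,676.04
Solving gives d = 249, so the new rate took effect on 7 September 2029.

249 days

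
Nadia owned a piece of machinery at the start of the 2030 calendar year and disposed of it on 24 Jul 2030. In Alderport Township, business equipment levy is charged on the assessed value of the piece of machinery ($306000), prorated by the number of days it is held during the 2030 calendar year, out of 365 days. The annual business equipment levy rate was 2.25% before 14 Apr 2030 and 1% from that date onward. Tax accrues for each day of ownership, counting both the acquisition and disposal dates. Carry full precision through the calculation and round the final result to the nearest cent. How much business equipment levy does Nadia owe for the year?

1 Jan – 13 Apr 2030: 103 days at 2.25% → $306000 × 2.25% × 103/365 = $1942.8904
14 Apr – 24 Jul 2030: 102 days at 1% → $306000 × 1% × 102/365 = $855.1233
Total = $2798.0137

$2798.01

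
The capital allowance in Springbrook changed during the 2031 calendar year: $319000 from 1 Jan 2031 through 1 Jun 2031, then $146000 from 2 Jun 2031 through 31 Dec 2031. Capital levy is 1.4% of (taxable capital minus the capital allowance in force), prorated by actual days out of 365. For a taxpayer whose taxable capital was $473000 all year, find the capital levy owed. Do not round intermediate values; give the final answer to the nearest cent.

1 Jan – 1 Jun 2031: 152 days, exemption $319000 → ($473000 − $319000) × 1.4% × 152/365 = $897.8411
2 Jun – 31 Dec 2031: 213 days, exemption $146000 → ($473000 − $146000) × 1.4% × 213/365 = $2671.5452
Total = $3569.3863

$3569.39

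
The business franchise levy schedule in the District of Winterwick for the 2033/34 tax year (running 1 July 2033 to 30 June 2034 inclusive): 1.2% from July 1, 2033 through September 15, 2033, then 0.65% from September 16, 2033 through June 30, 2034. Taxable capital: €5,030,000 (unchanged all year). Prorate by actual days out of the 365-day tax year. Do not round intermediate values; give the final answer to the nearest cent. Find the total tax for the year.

€38,531.18

July 1 – September 15, 2033: 77 days at 1.2% → €5,030,000 × 1.2% × 77/365 = €12,733.4795
September 16, 2033 – June 30, 2034: 288 days at 0.65% → €5,030,000 × 0.65% × 288/365 = €25,797.6986
Total = €38,531.1781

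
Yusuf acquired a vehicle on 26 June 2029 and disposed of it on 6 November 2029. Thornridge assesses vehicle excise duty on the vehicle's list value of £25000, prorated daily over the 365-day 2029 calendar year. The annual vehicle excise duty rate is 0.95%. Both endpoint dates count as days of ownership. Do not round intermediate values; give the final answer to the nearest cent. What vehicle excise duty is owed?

Days held (26 June – 6 November 2029): 134 out of 365
Tax = £25000 × 0.95% × 134/365 = £87.1918

£87.19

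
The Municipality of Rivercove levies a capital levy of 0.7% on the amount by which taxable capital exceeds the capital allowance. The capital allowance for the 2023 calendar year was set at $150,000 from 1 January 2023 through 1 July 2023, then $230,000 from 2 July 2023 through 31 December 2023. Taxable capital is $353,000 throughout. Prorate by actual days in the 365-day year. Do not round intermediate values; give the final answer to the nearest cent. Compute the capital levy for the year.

1 January – 1 July 2023: 182 days, exemption $150,000 → ($353,000 − $150,000) × 0.7% × 182/365 = $708.5534
2 July – 31 December 2023: 183 days, exemption $230,000 → ($353,000 − $230,000) × 0.7% × 183/365 = $431.6795
Total = $1,140.2329

$1,140.23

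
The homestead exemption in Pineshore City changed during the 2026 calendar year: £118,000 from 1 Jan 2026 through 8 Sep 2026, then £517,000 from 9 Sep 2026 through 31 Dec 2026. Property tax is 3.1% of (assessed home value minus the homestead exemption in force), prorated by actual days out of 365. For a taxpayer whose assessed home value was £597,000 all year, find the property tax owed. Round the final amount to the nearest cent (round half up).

£10,985.81

1 Jan – 8 Sep 2026: 251 days, exemption £118,000 → (£597,000 − £118,000) × 3.1% × 251/365 = £10,211.2301
9 Sep – 31 Dec 2026: 114 days, exemption £517,000 → (£597,000 − £517,000) × 3.1% × 114/365 = £774.5753
Total = £10,985.8055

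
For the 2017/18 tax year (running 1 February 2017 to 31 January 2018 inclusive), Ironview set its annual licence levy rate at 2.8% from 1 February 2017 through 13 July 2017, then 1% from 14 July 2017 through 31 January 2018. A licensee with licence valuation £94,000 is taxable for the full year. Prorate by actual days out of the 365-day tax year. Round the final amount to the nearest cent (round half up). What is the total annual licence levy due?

£1,695.61

1 February – 13 July 2017: 163 days at 2.8% → £94,000 × 2.8% × 163/365 = £1,175.3863
14 July 2017 – 31 January 2018: 202 days at 1% → £94,000 × 1% × 202/365 = £520.2192
Total = £1,695.6055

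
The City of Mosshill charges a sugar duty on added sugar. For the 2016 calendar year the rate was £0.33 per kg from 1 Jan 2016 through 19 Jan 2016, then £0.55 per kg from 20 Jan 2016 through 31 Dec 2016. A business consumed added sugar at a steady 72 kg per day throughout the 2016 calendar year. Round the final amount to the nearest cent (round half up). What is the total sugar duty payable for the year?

£14,192.64

1 Jan – 19 Jan 2016: 19 days × 72 kg/day = 1,368 kg at £0.33/kg → £451.44
20 Jan – 31 Dec 2016: 347 days × 72 kg/day = 24,984 kg at £0.55/kg → £13,741.20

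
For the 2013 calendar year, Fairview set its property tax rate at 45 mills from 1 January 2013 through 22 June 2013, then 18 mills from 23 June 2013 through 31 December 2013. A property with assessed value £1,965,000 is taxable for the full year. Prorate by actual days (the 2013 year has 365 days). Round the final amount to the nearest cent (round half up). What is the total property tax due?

1 January – 22 June 2013: 173 days at 45 mills → £1,965,000 × 4.5% × 173/365 = £41,911.0274
23 June – 31 December 2013: 192 days at 18 mills → £1,965,000 × 1.8% × 192/365 = £18,605.5890
Total = £60,516.6164

£60,516.62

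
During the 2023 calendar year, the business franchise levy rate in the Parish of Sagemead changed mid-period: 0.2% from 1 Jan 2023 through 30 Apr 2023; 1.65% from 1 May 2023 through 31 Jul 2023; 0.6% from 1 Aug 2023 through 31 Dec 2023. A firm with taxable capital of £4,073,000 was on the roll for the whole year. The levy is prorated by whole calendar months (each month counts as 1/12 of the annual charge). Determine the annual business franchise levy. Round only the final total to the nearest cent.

£29,698.96

1 Jan – 30 Apr 2023: 4 months at 0.2% → £4,073,000 × 0.2% × 4/12 = £2,715.3333
1 May – 31 Jul 2023: 3 months at 1.65% → £4,073,000 × 1.65% × 3/12 = £16,801.1250
1 Aug – 31 Dec 2023: 5 months at 0.6% → £4,073,000 × 0.6% × 5/12 = £10,182.5000
Total = £29,698.9583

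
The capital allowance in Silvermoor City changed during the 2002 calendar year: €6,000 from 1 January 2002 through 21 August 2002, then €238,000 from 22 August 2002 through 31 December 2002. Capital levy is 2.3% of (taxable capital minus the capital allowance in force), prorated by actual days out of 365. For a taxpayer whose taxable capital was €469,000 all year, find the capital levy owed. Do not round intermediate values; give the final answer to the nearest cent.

€8,719.27

1 January – 21 August 2002: 233 days, exemption €6,000 → (€469,000 − €6,000) × 2.3% × 233/365 = €6,797.8548
22 August – 31 December 2002: 132 days, exemption €238,000 → (€469,000 − €238,000) × 2.3% × 132/365 = €1,921.4137
Total = €8,719.2685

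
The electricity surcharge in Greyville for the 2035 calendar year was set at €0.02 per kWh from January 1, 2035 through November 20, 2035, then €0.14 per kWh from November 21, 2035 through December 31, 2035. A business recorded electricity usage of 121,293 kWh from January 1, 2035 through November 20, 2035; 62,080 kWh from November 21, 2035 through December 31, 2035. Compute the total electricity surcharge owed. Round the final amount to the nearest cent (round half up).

€11117.06

January 1 – November 20, 2035: 121,293 kWh at €0.02/kWh → €2425.86
November 21 – December 31, 2035: 62,080 kWh at €0.14/kWh → €8691.20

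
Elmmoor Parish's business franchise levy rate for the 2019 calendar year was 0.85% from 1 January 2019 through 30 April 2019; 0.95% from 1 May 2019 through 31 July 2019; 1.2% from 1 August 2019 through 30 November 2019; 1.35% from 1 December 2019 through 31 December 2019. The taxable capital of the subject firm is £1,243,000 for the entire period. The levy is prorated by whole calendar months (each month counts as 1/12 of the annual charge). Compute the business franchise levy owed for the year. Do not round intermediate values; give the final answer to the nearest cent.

1 January – 30 April 2019: 4 months at 0.85% → £1,243,000 × 0.85% × 4/12 = £3,521.8333
1 May – 31 July 2019: 3 months at 0.95% → £1,243,000 × 0.95% × 3/12 = £2,952.1250
1 August – 30 November 2019: 4 months at 1.2% → £1,243,000 × 1.2% × 4/12 = £4,972.0000
1 December – 31 December 2019: 1 month at 1.35% → £1,243,000 × 1.35% × 1/12 = £1,398.3750
Total = £12,844.3333

£12,844.33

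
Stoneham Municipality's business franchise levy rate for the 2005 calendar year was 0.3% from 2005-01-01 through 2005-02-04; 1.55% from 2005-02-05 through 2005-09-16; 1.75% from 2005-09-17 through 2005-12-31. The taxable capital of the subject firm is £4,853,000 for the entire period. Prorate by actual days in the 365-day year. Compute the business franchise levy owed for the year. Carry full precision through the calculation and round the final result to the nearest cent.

2005-01-01 to 2005-02-04: 35 days at 0.3% → £4,853,000 × 0.3% × 35/365 = £1,396.0685
2005-02-05 to 2005-09-16: 224 days at 1.55% → £4,853,000 × 1.55% × 224/365 = £46,163.3315
2005-09-17 to 2005-12-31: 106 days at 1.75% → £4,853,000 × 1.75% × 106/365 = £24,663.8767
Total = £72,223.2767

£72,223.28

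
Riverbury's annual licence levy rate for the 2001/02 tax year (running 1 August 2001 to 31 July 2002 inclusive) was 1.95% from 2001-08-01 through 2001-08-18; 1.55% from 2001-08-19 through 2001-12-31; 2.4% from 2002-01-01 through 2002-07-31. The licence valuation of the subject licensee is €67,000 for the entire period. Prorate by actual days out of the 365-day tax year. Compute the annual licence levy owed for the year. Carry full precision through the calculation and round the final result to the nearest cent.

2001-08-01 to 2001-08-18: 18 days at 1.95% → €67,000 × 1.95% × 18/365 = €64.4301
2001-08-19 to 2001-12-31: 135 days at 1.55% → €67,000 × 1.55% × 135/365 = €384.1027
2002-01-01 to 2002-07-31: 212 days at 2.4% → €67,000 × 2.4% × 212/365 = €933.9616
Total = €1,382.4945

€1,382.49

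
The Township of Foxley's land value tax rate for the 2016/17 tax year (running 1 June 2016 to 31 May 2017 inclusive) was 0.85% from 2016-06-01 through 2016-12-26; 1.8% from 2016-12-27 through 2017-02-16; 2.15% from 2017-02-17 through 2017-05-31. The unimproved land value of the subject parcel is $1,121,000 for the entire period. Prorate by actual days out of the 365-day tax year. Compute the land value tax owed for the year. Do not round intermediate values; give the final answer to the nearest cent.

2016-06-01 to 2016-12-26: 209 days at 0.85% → $1,121,000 × 0.85% × 209/365 = $5,456.0452
2016-12-27 to 2017-02-16: 52 days at 1.8% → $1,121,000 × 1.8% × 52/365 = $2,874.6740
2017-02-17 to 2017-05-31: 104 days at 2.15% → $1,121,000 × 2.15% × 104/365 = $6,867.2767
Total = $15,197.9959

$15,198.00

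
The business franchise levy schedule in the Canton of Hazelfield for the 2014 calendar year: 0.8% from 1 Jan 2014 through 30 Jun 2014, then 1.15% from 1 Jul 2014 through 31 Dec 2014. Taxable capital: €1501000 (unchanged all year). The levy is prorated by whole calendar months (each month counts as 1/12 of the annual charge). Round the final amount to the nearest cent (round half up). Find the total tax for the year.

€14634.75

1 Jan – 30 Jun 2014: 6 months at 0.8% → €1501000 × 0.8% × 6/12 = €6004.0000
1 Jul – 31 Dec 2014: 6 months at 1.15% → €1501000 × 1.15% × 6/12 = €8630.7500
Total = €14634.7500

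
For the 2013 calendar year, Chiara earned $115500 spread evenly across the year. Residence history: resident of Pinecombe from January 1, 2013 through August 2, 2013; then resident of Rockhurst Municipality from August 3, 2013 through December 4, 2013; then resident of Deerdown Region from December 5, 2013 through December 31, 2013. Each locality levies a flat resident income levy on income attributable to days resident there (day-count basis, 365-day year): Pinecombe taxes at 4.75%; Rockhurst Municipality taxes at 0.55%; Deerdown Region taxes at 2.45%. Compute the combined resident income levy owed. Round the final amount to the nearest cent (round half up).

$3641.73

Pinecombe, January 1 – August 2, 2013: 214 days → $115500 × 4.75% × 214/365 = $3216.5959
Rockhurst Municipality, August 3 – December 4, 2013: 124 days → $115500 × 0.55% × 124/365 = $215.8110
Deerdown Region, December 5 – December 31, 2013: 27 days → $115500 × 2.45% × 27/365 = $209.3240
Total = $3641.7308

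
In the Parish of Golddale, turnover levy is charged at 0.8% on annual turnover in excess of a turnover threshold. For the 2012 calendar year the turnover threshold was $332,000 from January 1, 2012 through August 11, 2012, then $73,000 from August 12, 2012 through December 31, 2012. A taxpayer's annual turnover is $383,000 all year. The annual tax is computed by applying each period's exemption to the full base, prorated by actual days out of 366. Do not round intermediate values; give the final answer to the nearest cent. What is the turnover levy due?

January 1 – August 11, 2012: 224 days, exemption $332,000 → ($383,000 − $332,000) × 0.8% × 224/366 = $249.7049
August 12 – December 31, 2012: 142 days, exemption $73,000 → ($383,000 − $73,000) × 0.8% × 142/366 = $962.1858
Total = $1,211.8907

$1,211.89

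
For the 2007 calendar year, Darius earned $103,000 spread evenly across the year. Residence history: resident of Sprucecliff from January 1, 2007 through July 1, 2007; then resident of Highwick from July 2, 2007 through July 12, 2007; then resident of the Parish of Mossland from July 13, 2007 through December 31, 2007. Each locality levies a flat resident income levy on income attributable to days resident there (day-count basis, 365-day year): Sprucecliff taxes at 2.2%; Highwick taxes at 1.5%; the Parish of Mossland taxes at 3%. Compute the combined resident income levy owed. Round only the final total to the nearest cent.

$2,632.57

Sprucecliff, January 1 – July 1, 2007: 182 days → $103,000 × 2.2% × 182/365 = $1,129.8959
Highwick, July 2 – July 12, 2007: 11 days → $103,000 × 1.5% × 11/365 = $46.5616
The Parish of Mossland, July 13 – December 31, 2007: 172 days → $103,000 × 3% × 172/365 = $1,456.1096
Total = $2,632.5671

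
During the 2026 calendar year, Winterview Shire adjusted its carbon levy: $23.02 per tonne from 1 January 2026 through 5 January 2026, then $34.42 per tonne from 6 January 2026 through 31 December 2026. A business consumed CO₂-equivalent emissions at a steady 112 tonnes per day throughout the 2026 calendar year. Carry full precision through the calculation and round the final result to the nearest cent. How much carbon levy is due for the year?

$1,400,705.60

1 January – 5 January 2026: 5 days × 112 tonnes/day = 560 tonnes at $23.02/tonne → $12,891.20
6 January – 31 December 2026: 360 days × 112 tonnes/day = 40,320 tonnes at $34.42/tonne → $1,387,814.40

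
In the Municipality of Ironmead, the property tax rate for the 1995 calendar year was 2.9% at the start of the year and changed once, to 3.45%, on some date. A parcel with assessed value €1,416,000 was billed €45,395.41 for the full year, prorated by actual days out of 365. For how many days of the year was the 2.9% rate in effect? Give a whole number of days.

Let d = days at the first rate; then 365 − d days at the second rate.
€1,416,000 × [2.9%·d + 3.45%·(365−d)] / 365 = €45,395.41
Solving gives d = 162, so the new rate took effect on 12 Jun 1995.

162 days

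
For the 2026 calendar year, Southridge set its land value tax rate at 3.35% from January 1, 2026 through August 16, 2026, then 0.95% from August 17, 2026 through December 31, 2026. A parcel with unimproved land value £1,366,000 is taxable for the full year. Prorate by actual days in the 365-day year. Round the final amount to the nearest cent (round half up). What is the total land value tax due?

£33,455.77

January 1 – August 16, 2026: 228 days at 3.35% → £1,366,000 × 3.35% × 228/365 = £28,584.9534
August 17 – December 31, 2026: 137 days at 0.95% → £1,366,000 × 0.95% × 137/365 = £4,870.8192
Total = £33,455.7726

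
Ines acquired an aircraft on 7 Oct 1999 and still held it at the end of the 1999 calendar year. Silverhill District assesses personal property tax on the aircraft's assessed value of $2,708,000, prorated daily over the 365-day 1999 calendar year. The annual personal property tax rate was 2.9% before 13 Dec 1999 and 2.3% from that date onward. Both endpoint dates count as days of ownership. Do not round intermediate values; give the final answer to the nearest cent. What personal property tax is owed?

$17,657.64

7 Oct – 12 Dec 1999: 67 days at 2.9% → $2,708,000 × 2.9% × 67/365 = $14,415.4630
13 Dec – 31 Dec 1999: 19 days at 2.3% → $2,708,000 × 2.3% × 19/365 = $3,242.1808
Total = $17,657.6438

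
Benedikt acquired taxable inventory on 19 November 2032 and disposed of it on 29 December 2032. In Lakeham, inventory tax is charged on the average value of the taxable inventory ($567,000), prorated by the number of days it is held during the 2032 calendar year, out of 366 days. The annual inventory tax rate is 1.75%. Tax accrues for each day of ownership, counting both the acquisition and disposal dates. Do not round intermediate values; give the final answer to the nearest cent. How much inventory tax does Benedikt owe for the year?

Days held (19 November – 29 December 2032): 41 out of 366
Tax = $567,000 × 1.75% × 41/366 = $1,111.5369

$1,111.54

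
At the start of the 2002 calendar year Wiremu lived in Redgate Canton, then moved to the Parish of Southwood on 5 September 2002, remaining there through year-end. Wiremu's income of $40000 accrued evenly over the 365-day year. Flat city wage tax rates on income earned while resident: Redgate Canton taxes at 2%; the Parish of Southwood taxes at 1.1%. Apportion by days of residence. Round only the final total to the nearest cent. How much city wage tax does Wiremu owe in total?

$683.62

Redgate Canton, 1 January – 4 September 2002: 247 days → $40000 × 2% × 247/365 = $541.3699
The Parish of Southwood, 5 September – 31 December 2002: 118 days → $40000 × 1.1% × 118/365 = $142.2466
Total = $683.6164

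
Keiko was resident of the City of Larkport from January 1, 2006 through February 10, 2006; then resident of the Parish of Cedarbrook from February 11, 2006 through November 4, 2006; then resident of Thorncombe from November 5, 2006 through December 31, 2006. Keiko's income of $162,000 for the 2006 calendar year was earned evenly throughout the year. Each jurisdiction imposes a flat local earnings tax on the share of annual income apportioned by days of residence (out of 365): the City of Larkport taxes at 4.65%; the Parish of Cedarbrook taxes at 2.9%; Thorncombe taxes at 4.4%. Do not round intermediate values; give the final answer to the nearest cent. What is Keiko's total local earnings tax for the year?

The City of Larkport, January 1 – February 10, 2006: 41 days → $162,000 × 4.65% × 41/365 = $846.1726
The Parish of Cedarbrook, February 11 – November 4, 2006: 267 days → $162,000 × 2.9% × 267/365 = $3,436.6192
Thorncombe, November 5 – December 31, 2006: 57 days → $162,000 × 4.4% × 57/365 = $1,113.1397
Total = $5,395.9315

$5,395.93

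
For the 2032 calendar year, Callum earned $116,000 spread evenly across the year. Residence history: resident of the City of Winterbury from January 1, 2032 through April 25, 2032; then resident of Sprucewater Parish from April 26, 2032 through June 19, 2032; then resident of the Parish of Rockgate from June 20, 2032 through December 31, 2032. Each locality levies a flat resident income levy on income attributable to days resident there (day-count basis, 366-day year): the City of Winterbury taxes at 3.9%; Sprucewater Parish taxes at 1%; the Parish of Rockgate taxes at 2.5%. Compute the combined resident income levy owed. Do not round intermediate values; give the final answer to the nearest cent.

$3,153.23

The City of Winterbury, January 1 – April 25, 2032: 116 days → $116,000 × 3.9% × 116/366 = $1,433.8361
Sprucewater Parish, April 26 – June 19, 2032: 55 days → $116,000 × 1% × 55/366 = $174.3169
The Parish of Rockgate, June 20 – December 31, 2032: 195 days → $116,000 × 2.5% × 195/366 = $1,545.0820
Total = $3,153.2350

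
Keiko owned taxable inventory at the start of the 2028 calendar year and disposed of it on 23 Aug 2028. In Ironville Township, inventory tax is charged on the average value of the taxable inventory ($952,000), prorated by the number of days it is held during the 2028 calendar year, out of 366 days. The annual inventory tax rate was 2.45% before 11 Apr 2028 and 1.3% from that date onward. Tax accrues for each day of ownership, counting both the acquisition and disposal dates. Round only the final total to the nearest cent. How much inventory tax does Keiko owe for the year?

1 Jan – 10 Apr 2028: 101 days at 2.45% → $952,000 × 2.45% × 101/366 = $6,436.4044
11 Apr – 23 Aug 2028: 135 days at 1.3% → $952,000 × 1.3% × 135/366 = $4,564.9180
Total = $11,001.3224

$11,001.32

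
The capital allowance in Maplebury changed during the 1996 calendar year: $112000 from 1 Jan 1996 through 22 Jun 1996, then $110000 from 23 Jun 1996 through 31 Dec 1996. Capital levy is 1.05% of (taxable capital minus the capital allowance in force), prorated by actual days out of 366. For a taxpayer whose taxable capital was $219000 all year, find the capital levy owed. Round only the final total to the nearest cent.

$1134.52

1 Jan – 22 Jun 1996: 174 days, exemption $112000 → ($219000 − $112000) × 1.05% × 174/366 = $534.1230
23 Jun – 31 Dec 1996: 192 days, exemption $110000 → ($219000 − $110000) × 1.05% × 192/366 = $600.3934
Total = $1134.5164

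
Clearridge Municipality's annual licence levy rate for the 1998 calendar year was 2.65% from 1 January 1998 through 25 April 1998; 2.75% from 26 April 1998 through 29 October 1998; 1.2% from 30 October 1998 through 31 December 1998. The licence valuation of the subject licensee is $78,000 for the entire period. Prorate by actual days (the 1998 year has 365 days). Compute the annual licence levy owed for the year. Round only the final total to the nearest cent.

1 January – 25 April 1998: 115 days at 2.65% → $78,000 × 2.65% × 115/365 = $651.2466
26 April – 29 October 1998: 187 days at 2.75% → $78,000 × 2.75% × 187/365 = $1,098.9452
30 October – 31 December 1998: 63 days at 1.2% → $78,000 × 1.2% × 63/365 = $161.5562
Total = $1,911.7479

$1,911.75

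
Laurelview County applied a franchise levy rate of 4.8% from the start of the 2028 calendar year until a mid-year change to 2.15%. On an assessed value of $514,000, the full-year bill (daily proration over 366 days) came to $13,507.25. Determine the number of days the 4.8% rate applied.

66 days

Let d = days at the first rate; then 366 − d days at the second rate.
$514,000 × [4.8%·d + 2.15%·(366−d)] / 366 = $13,507.25
Solving gives d = 66, so the new rate took effect on March 7, 2028.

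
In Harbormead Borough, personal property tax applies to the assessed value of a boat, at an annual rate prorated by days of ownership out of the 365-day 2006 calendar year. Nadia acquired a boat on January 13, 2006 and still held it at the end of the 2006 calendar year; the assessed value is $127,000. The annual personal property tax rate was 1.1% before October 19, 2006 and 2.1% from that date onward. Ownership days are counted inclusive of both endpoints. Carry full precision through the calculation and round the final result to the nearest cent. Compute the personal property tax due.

$1,608.55

January 13 – October 18, 2006: 279 days at 1.1% → $127,000 × 1.1% × 279/365 = $1,067.8438
October 19 – December 31, 2006: 74 days at 2.1% → $127,000 × 2.1% × 74/365 = $540.7068
Total = $1,608.5507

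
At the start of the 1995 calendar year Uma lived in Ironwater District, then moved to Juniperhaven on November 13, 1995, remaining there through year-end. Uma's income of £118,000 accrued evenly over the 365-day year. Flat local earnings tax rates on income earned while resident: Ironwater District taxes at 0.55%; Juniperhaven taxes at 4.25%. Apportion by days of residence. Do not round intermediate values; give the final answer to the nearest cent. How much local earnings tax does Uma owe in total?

Ironwater District, January 1 – November 12, 1995: 316 days → £118,000 × 0.55% × 316/365 = £561.8740
Juniperhaven, November 13 – December 31, 1995: 49 days → £118,000 × 4.25% × 49/365 = £673.2466
Total = £1,235.1205

£1,235.12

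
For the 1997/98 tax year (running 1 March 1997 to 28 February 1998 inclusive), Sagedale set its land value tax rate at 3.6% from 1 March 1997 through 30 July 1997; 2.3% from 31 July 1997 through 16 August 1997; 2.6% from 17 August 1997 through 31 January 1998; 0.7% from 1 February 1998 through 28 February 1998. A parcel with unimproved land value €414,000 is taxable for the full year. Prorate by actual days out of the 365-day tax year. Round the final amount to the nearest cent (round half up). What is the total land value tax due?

€11,826.79

1 March – 30 July 1997: 152 days at 3.6% → €414,000 × 3.6% × 152/365 = €6,206.5973
31 July – 16 August 1997: 17 days at 2.3% → €414,000 × 2.3% × 17/365 = €443.4904
17 August 1997 – 31 January 1998: 168 days at 2.6% → €414,000 × 2.6% × 168/365 = €4,954.3890
1 February – 28 February 1998: 28 days at 0.7% → €414,000 × 0.7% × 28/365 = €222.3123
Total = €11,826.7890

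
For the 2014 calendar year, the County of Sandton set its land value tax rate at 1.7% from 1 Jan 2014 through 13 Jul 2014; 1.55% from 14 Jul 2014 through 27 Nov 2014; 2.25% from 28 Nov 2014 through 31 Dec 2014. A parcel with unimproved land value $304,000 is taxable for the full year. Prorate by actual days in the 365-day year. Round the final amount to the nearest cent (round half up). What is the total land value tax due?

1 Jan – 13 Jul 2014: 194 days at 1.7% → $304,000 × 1.7% × 194/365 = $2,746.8274
14 Jul – 27 Nov 2014: 137 days at 1.55% → $304,000 × 1.55% × 137/365 = $1,768.6137
28 Nov – 31 Dec 2014: 34 days at 2.25% → $304,000 × 2.25% × 34/365 = $637.1507
Total = $5,152.5918

$5,152.59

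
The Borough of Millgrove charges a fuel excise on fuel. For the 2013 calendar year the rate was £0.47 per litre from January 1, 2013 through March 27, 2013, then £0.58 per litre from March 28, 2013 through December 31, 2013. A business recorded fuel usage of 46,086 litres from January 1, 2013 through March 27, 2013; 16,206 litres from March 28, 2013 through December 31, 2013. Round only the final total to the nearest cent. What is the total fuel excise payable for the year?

£31059.90

January 1 – March 27, 2013: 46,086 litres at £0.47/litre → £21660.42
March 28 – December 31, 2013: 16,206 litres at £0.58/litre → £9399.48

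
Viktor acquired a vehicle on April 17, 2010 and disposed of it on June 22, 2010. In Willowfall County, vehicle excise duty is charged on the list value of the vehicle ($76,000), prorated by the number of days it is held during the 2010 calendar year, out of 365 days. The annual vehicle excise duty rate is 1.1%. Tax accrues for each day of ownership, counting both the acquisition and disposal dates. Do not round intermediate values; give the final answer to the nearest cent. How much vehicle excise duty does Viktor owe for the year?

Days held (April 17 – June 22, 2010): 67 out of 365
Tax = $76,000 × 1.1% × 67/365 = $153.4575

$153.46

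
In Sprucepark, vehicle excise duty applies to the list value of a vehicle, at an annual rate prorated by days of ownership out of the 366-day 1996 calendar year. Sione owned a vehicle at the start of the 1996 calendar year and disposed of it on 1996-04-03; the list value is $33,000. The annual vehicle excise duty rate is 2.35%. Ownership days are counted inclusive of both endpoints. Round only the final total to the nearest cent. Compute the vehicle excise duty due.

$199.17

Days held (1996-01-01 to 1996-04-03): 94 out of 366
Tax = $33,000 × 2.35% × 94/366 = $199.1721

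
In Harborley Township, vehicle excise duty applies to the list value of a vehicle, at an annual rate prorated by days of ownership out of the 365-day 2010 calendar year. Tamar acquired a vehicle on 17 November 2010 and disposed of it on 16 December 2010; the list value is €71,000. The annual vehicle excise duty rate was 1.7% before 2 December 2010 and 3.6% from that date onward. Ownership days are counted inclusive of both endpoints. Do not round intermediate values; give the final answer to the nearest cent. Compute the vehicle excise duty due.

17 November – 1 December 2010: 15 days at 1.7% → €71,000 × 1.7% × 15/365 = €49.6027
2 December – 16 December 2010: 15 days at 3.6% → €71,000 × 3.6% × 15/365 = €105.0411
Total = €154.6438

€154.64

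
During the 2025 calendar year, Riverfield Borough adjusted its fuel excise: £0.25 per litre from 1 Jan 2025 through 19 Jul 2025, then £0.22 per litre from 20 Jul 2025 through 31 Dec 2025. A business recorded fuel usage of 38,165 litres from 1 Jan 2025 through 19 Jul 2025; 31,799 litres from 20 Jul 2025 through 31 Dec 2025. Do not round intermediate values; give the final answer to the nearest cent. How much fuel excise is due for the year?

1 Jan – 19 Jul 2025: 38,165 litres at £0.25/litre → £9541.25
20 Jul – 31 Dec 2025: 31,799 litres at £0.22/litre → £6995.78

£16537.03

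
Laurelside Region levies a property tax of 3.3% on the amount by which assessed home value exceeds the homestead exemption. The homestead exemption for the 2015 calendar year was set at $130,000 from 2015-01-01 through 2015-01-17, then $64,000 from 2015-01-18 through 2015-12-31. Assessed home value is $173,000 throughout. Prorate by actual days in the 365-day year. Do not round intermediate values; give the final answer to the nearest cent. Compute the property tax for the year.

$3,495.56

2015-01-01 to 2015-01-17: 17 days, exemption $130,000 → ($173,000 − $130,000) × 3.3% × 17/365 = $66.0904
2015-01-18 to 2015-12-31: 348 days, exemption $64,000 → ($173,000 − $64,000) × 3.3% × 348/365 = $3,429.4685
Total = $3,495.5589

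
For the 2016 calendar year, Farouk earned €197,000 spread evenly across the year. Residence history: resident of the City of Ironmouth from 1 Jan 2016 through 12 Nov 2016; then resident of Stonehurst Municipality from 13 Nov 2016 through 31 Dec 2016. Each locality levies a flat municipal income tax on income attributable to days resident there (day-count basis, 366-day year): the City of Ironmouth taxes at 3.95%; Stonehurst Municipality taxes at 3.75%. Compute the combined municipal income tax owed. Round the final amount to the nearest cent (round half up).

The City of Ironmouth, 1 Jan – 12 Nov 2016: 317 days → €197,000 × 3.95% × 317/366 = €6,739.7145
Stonehurst Municipality, 13 Nov – 31 Dec 2016: 49 days → €197,000 × 3.75% × 49/366 = €989.0369
Total = €7,728.7514

€7,728.75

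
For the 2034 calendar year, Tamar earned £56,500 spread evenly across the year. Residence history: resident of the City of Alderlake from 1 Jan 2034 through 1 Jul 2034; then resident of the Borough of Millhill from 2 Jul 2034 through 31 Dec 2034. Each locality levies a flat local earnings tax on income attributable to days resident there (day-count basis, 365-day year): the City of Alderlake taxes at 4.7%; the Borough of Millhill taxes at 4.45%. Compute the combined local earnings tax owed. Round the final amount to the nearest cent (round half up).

The City of Alderlake, 1 Jan – 1 Jul 2034: 182 days → £56,500 × 4.7% × 182/365 = £1,324.1123
The Borough of Millhill, 2 Jul – 31 Dec 2034: 183 days → £56,500 × 4.45% × 183/365 = £1,260.5692
Total = £2,584.6815

£2,584.68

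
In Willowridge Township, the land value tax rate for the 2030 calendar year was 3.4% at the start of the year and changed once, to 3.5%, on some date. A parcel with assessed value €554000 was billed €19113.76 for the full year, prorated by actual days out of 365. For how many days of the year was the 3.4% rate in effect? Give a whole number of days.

Let d = days at the first rate; then 365 − d days at the second rate.
€554000 × [3.4%·d + 3.5%·(365−d)] / 365 = €19113.76
Solving gives d = 182, so the new rate took effect on 2 Jul 2030.

182 days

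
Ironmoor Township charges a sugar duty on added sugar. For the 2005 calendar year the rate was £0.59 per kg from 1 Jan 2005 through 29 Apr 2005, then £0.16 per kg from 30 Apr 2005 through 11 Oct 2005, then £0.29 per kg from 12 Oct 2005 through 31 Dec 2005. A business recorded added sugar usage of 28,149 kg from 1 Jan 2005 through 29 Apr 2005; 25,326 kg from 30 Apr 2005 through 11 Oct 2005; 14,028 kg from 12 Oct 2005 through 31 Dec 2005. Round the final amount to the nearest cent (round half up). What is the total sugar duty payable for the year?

1 Jan – 29 Apr 2005: 28,149 kg at £0.59/kg → £16,607.91
30 Apr – 11 Oct 2005: 25,326 kg at £0.16/kg → £4,052.16
12 Oct – 31 Dec 2005: 14,028 kg at £0.29/kg → £4,068.12

£24,728.19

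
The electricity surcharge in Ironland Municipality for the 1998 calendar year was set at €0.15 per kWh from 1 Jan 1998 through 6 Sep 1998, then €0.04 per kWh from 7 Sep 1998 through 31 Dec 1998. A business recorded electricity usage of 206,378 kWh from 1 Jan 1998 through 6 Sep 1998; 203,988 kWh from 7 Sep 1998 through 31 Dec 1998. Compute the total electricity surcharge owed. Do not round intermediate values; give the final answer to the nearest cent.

1 Jan – 6 Sep 1998: 206,378 kWh at €0.15/kWh → €30956.70
7 Sep – 31 Dec 1998: 203,988 kWh at €0.04/kWh → €8159.52

€39116.22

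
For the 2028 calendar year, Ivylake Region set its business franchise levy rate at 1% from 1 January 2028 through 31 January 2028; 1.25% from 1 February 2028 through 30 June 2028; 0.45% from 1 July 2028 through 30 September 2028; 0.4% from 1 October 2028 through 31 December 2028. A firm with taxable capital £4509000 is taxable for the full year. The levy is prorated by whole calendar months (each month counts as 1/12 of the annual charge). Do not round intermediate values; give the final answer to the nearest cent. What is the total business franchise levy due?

£36823.50

1 January – 31 January 2028: 1 month at 1% → £4509000 × 1% × 1/12 = £3757.5000
1 February – 30 June 2028: 5 months at 1.25% → £4509000 × 1.25% × 5/12 = £23484.3750
1 July – 30 September 2028: 3 months at 0.45% → £4509000 × 0.45% × 3/12 = £5072.6250
1 October – 31 December 2028: 3 months at 0.4% → £4509000 × 0.4% × 3/12 = £4509.0000
Total = £36823.5000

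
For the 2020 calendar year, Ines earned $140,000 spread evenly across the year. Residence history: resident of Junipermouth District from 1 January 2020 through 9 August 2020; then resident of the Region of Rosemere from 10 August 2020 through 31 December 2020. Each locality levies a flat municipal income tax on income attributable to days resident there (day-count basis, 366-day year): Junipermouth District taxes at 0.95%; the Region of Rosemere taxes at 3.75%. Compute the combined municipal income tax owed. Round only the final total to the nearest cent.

Junipermouth District, 1 January – 9 August 2020: 222 days → $140,000 × 0.95% × 222/366 = $806.7213
The Region of Rosemere, 10 August – 31 December 2020: 144 days → $140,000 × 3.75% × 144/366 = $2,065.5738
Total = $2,872.2951

$2,872.30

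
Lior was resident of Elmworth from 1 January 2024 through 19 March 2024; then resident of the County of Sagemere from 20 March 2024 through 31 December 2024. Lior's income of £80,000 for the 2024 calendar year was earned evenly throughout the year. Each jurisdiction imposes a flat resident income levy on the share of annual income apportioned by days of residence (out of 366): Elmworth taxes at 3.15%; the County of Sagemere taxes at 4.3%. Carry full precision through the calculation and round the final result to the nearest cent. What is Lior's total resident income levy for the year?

Elmworth, 1 January – 19 March 2024: 79 days → £80,000 × 3.15% × 79/366 = £543.9344
The County of Sagemere, 20 March – 31 December 2024: 287 days → £80,000 × 4.3% × 287/366 = £2,697.4863
Total = £3,241.4208

£3,241.42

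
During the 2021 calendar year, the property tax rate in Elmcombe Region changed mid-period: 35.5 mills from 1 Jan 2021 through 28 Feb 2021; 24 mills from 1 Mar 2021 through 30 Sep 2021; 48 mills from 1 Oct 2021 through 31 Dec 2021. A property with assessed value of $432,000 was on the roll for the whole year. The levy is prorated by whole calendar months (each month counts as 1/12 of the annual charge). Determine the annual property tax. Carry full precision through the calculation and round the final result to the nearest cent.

1 Jan – 28 Feb 2021: 2 months at 35.5 mills → $432,000 × 3.55% × 2/12 = $2,556.0000
1 Mar – 30 Sep 2021: 7 months at 24 mills → $432,000 × 2.4% × 7/12 = $6,048.0000
1 Oct – 31 Dec 2021: 3 months at 48 mills → $432,000 × 4.8% × 3/12 = $5,184.0000
Total = $13,788.0000

$13,788.00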